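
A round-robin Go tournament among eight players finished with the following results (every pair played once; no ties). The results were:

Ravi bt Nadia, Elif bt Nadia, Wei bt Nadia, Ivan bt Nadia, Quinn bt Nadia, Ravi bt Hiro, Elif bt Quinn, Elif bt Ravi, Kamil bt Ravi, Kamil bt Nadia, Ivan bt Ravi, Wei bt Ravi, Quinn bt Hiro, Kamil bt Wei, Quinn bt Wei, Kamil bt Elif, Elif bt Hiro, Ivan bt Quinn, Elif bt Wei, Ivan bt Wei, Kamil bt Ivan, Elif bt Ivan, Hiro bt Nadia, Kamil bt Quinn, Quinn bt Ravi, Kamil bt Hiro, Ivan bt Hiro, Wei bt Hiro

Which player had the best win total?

Win totals: Kamil 7, Elif 6, Hiro 1, Ravi 2, Quinn 4, Ivan 5, Wei 3, Nadia 0.
Kamil leads with 7 wins (next highest: 6).

Kamil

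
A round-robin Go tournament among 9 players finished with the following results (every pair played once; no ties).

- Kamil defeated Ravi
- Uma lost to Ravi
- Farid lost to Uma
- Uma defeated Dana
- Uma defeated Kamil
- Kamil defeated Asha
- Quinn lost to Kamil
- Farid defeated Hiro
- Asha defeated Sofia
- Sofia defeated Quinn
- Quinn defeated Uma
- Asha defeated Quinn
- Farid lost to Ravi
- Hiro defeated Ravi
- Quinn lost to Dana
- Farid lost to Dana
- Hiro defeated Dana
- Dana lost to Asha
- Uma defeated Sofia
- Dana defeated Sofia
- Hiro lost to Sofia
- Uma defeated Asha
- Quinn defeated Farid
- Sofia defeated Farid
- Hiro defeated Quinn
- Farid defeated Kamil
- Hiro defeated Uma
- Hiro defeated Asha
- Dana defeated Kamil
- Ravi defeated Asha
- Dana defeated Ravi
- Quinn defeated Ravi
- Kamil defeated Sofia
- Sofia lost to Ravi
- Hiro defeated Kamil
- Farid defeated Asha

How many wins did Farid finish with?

3

Farid's results: beat Hiro, Kamil, Asha; lost to Ravi, Dana, Sofia, Quinn, Uma.
That is 3 wins.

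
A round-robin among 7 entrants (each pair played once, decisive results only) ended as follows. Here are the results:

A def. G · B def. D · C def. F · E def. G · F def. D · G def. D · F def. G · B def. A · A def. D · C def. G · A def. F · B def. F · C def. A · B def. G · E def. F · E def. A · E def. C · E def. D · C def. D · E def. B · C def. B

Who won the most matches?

Win totals: A 3, B 4, C 5, D 0, E 6, F 2, G 1.
E leads with 6 wins (next highest: 5).

E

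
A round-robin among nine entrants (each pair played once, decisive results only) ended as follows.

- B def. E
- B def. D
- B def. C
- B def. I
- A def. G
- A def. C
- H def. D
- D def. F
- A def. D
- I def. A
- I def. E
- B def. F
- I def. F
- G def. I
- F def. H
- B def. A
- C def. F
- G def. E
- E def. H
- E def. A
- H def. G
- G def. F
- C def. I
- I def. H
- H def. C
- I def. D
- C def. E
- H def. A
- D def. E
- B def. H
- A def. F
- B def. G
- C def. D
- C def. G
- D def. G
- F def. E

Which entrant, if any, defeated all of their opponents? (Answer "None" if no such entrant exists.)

B has 8 wins out of 8 opponents — a perfect record.

B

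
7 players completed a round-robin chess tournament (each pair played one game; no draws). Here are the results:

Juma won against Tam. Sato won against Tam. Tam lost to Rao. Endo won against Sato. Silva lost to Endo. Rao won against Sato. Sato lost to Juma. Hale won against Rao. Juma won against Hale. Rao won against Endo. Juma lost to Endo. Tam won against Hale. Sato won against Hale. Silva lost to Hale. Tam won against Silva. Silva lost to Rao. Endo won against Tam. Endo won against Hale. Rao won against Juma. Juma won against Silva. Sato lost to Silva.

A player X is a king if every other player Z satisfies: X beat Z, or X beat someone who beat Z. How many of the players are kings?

Silva cannot reach Endo, Juma, Rao in two steps.
Endo reaches everyone (king).
Juma cannot reach Endo in two steps.
Sato cannot reach Endo, Juma in two steps.
Hale reaches everyone (king).
Rao reaches everyone (king).
Tam cannot reach Endo, Juma in two steps.
Kings: Endo, Hale, Rao — 3.

3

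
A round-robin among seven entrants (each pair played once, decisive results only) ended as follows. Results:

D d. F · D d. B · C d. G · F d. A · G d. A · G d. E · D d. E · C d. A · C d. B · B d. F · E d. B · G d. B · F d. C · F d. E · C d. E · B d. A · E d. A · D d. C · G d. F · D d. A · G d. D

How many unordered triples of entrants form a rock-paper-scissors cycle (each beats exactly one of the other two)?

Win totals: A 0, B 2, C 4, D 5, E 2, F 3, G 5.
An entrant with w wins dominates both others in C(w,2) triples; summing gives 0 + 1 + 6 + 10 + 1 + 3 + 10 = 31 transitive triples.
Total triples C(7,3) = 35, so cyclic triples = 35 − 31 = 4.

4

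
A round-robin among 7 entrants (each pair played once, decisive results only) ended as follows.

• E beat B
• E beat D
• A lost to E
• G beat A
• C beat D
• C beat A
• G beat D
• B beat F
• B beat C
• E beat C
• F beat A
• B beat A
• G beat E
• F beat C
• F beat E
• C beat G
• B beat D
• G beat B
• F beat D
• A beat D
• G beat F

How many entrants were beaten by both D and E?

D beat: no one.
E beat: A, B, C, D.
No one was beaten by both.

0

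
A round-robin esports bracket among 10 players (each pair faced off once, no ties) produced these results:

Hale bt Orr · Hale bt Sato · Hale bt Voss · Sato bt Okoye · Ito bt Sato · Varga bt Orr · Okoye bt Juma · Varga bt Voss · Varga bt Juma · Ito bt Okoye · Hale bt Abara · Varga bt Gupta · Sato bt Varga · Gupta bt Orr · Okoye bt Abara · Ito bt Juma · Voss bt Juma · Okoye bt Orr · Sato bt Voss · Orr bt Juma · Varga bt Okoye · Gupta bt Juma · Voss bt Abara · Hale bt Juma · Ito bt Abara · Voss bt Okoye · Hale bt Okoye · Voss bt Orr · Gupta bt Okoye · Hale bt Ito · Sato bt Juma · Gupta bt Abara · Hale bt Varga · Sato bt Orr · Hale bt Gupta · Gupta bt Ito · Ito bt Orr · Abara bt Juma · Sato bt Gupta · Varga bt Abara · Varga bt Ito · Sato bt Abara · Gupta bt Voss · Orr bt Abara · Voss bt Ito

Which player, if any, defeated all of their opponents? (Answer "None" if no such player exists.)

Hale

Hale has 9 wins out of 9 opponents — a perfect record.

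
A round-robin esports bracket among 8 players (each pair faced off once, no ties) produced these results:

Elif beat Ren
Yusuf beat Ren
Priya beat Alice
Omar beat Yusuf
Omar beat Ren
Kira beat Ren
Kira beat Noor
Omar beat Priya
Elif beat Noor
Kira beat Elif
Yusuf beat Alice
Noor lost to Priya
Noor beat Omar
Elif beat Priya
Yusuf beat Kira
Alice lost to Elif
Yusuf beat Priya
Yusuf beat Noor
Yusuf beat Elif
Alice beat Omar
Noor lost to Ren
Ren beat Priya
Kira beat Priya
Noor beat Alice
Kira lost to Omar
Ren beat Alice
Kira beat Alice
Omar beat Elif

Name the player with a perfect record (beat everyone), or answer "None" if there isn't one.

None

Highest win total is Yusuf with 6 (out of 7 possible).
Yusuf lost to Omar, so no player went undefeated.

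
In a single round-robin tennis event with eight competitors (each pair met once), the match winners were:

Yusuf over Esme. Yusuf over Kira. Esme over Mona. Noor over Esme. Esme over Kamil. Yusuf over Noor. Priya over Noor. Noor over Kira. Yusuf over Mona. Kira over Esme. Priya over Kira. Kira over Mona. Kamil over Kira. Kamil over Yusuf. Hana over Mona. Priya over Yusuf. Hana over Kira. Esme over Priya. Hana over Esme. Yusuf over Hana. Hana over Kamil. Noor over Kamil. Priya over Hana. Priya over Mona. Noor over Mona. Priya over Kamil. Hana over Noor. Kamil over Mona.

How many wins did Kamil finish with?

3

Kamil's results: beat Yusuf, Kira, Mona; lost to Priya, Esme, Noor, Hana.
That is 3 wins.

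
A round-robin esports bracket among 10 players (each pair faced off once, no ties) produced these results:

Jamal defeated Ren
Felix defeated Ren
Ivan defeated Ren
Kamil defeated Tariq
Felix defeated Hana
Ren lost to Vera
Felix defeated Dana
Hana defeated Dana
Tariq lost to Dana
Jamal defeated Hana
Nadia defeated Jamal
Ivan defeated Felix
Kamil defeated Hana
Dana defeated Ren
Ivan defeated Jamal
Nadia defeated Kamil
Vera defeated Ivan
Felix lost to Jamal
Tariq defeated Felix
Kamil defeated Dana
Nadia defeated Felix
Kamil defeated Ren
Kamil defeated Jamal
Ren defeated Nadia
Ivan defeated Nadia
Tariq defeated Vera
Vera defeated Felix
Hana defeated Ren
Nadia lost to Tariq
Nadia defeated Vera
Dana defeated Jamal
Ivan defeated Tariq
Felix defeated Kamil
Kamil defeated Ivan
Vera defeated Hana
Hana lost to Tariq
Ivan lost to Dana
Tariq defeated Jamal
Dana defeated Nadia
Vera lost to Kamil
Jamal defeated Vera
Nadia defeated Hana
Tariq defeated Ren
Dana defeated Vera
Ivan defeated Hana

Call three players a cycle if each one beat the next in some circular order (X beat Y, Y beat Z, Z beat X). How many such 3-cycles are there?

25

Win totals: Kamil 7, Ivan 6, Vera 4, Dana 6, Felix 4, Nadia 5, Jamal 4, Hana 2, Ren 1, Tariq 6.
A player with w wins dominates both others in C(w,2) triples; summing gives 21 + 15 + 6 + 15 + 6 + 10 + 6 + 1 + 0 + 15 = 95 transitive triples.
Total triples C(10,3) = 120, so cyclic triples = 120 − 95 = 25.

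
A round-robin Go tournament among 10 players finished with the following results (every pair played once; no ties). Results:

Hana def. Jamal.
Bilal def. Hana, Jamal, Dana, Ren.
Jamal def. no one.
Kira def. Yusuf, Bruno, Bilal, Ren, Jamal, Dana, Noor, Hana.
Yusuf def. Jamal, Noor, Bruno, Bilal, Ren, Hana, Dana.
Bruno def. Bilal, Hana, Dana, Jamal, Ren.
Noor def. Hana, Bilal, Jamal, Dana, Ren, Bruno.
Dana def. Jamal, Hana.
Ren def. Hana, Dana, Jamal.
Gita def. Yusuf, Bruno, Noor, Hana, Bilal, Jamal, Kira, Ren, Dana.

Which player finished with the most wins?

Gita

Win totals: Ren 3, Yusuf 7, Gita 9, Jamal 0, Dana 2, Hana 1, Bruno 5, Kira 8, Noor 6, Bilal 4.
Gita leads with 9 wins (next highest: 8).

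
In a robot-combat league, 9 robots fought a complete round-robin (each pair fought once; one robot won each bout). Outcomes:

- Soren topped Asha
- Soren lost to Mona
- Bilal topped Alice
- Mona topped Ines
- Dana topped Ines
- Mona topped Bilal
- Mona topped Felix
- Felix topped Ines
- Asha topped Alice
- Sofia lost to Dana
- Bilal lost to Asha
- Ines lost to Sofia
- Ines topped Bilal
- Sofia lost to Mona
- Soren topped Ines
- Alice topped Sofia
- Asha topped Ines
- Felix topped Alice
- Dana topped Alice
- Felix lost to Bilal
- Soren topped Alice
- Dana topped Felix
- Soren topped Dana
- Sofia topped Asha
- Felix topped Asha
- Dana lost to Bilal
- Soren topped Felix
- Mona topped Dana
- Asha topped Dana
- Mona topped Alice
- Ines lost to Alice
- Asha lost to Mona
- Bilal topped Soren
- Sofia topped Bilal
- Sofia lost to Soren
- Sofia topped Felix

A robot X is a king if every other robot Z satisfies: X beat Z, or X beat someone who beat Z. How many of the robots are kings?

Mona reaches everyone (king).
Alice cannot reach Mona, Dana, Soren in two steps.
Sofia cannot reach Mona in two steps.
Dana cannot reach Mona, Soren in two steps.
Soren cannot reach Mona in two steps.
Bilal cannot reach Mona in two steps.
Felix cannot reach Mona, Soren in two steps.
Ines cannot reach Mona, Sofia, Asha in two steps.
Asha cannot reach Mona in two steps.
Kings: Mona — 1.

1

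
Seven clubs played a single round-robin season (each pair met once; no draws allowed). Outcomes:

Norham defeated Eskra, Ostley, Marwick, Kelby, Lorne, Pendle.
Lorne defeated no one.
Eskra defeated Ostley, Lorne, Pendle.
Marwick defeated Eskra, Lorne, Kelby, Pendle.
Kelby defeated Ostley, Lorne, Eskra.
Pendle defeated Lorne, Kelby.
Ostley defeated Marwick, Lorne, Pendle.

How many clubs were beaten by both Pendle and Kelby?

Pendle beat: Kelby, Lorne.
Kelby beat: Eskra, Lorne, Ostley.
Both beat: Lorne — 1.

1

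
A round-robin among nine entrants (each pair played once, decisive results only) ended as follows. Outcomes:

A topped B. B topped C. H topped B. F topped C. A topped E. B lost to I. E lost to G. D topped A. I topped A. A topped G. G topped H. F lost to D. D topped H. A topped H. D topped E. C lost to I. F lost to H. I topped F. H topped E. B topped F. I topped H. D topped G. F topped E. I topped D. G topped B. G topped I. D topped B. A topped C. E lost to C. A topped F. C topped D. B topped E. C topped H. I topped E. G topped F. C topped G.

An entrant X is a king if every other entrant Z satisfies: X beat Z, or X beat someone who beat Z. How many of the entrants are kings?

5

A reaches everyone (king).
B cannot reach A, I in two steps.
C reaches everyone (king).
D reaches everyone (king).
E cannot reach A, B, C, D, F, G, H, I in two steps.
F cannot reach A, B, I in two steps.
G reaches everyone (king).
H cannot reach A, D, G, I in two steps.
I reaches everyone (king).
Kings: A, C, D, G, I — 5.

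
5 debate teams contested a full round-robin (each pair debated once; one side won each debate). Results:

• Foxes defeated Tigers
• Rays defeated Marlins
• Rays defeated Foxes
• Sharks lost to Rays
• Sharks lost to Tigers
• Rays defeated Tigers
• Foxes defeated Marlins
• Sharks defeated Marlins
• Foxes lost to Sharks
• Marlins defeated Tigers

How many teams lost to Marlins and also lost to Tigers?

0

Marlins beat: Tigers.
Tigers beat: Sharks.
No one was beaten by both.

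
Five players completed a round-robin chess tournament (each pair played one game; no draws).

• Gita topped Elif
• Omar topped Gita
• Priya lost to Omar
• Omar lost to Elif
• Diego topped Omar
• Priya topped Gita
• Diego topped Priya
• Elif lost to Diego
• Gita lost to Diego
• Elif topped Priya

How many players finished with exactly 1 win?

2

Win totals: Diego 4, Gita 1, Omar 2, Elif 2, Priya 1.
Exactly 1: Gita, Priya — 2 players.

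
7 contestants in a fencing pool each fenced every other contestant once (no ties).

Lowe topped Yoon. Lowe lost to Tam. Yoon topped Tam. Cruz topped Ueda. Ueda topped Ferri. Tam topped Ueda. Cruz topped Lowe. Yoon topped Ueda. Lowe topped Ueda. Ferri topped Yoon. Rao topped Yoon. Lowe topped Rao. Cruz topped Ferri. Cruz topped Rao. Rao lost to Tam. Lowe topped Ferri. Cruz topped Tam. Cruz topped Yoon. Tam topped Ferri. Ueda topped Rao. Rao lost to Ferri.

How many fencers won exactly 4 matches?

Win totals: Tam 4, Yoon 2, Cruz 6, Rao 1, Ferri 2, Lowe 4, Ueda 2.
Exactly 4: Tam, Lowe — 2 fencers.

2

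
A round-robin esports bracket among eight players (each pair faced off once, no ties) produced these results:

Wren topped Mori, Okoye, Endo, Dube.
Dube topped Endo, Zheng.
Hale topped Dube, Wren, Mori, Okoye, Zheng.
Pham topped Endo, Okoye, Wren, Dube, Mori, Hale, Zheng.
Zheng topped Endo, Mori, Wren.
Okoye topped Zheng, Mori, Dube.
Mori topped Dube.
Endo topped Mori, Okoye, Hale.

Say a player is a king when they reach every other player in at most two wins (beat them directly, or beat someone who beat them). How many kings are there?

1

Wren cannot reach Pham in two steps.
Dube cannot reach Pham in two steps.
Endo cannot reach Pham in two steps.
Pham reaches everyone (king).
Hale cannot reach Pham in two steps.
Zheng cannot reach Pham in two steps.
Okoye cannot reach Pham, Hale in two steps.
Mori cannot reach Wren, Pham, Hale, Okoye in two steps.
Kings: Pham — 1.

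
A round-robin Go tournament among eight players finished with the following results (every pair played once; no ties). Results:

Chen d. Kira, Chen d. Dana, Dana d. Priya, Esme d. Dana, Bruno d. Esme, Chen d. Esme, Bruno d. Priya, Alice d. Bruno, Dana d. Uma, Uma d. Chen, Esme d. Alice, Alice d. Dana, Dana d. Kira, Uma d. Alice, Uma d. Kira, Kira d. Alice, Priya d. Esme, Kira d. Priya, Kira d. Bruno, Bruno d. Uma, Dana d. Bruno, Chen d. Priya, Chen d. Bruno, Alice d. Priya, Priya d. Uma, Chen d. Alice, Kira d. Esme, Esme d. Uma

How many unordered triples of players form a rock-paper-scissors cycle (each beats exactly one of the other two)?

Win totals: Uma 3, Chen 6, Dana 4, Bruno 3, Esme 3, Priya 2, Alice 3, Kira 4.
A player with w wins dominates both others in C(w,2) triples; summing gives 3 + 15 + 6 + 3 + 3 + 1 + 3 + 6 = 40 transitive triples.
Total triples C(8,3) = 56, so cyclic triples = 56 − 40 = 16.

16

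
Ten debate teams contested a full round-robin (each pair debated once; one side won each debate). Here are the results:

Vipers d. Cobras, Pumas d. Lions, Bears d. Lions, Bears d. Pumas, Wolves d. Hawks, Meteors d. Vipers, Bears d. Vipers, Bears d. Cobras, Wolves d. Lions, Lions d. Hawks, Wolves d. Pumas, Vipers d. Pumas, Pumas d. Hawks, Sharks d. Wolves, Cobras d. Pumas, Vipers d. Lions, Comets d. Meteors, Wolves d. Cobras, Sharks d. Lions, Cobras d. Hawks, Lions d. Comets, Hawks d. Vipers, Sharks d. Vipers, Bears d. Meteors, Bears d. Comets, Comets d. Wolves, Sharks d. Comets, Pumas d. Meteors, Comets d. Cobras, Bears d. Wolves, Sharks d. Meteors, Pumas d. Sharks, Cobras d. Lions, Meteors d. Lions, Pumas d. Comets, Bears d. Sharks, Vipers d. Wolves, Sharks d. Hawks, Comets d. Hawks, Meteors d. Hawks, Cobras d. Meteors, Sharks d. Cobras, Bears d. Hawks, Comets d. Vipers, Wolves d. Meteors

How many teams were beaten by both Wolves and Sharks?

4

Wolves beat: Pumas, Meteors, Lions, Hawks, Cobras.
Sharks beat: Comets, Vipers, Meteors, Wolves, Lions, Hawks, Cobras.
Both beat: Meteors, Lions, Hawks, Cobras — 4.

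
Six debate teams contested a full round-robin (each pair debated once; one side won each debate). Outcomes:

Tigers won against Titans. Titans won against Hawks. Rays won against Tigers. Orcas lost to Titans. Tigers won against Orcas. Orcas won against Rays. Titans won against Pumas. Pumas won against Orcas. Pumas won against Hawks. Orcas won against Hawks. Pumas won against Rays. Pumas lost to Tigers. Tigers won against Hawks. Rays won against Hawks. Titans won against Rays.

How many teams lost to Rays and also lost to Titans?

Rays beat: Tigers, Hawks.
Titans beat: Rays, Hawks, Orcas, Pumas.
Both beat: Hawks — 1.

1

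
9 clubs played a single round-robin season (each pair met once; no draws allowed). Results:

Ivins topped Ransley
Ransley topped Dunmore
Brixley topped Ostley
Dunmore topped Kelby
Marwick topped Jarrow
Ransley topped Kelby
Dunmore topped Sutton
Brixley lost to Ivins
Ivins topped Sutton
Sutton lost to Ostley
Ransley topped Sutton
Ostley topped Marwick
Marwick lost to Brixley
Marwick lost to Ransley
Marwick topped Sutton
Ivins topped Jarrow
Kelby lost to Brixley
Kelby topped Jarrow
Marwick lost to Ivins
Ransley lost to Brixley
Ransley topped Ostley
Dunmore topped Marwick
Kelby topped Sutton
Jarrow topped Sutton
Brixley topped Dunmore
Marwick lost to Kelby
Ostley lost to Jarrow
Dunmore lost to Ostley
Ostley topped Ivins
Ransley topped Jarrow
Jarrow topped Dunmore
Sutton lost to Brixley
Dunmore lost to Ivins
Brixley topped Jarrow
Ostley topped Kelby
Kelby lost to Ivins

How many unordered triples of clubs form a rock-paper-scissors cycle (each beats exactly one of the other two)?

7

Win totals: Kelby 3, Dunmore 3, Sutton 0, Marwick 2, Ostley 5, Ransley 6, Brixley 7, Ivins 7, Jarrow 3.
A club with w wins dominates both others in C(w,2) triples; summing gives 3 + 3 + 0 + 1 + 10 + 15 + 21 + 21 + 3 = 77 transitive triples.
Total triples C(9,3) = 84, so cyclic triples = 84 − 77 = 7.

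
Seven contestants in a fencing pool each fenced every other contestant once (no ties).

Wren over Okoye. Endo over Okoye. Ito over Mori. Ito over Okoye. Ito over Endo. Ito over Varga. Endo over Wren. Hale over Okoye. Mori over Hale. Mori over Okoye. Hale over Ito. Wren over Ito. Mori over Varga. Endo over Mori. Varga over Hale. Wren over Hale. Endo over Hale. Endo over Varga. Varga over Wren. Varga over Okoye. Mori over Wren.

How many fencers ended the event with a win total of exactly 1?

0

Win totals: Endo 5, Ito 4, Hale 2, Mori 4, Varga 3, Wren 3, Okoye 0.
No fencer has exactly 1 wins.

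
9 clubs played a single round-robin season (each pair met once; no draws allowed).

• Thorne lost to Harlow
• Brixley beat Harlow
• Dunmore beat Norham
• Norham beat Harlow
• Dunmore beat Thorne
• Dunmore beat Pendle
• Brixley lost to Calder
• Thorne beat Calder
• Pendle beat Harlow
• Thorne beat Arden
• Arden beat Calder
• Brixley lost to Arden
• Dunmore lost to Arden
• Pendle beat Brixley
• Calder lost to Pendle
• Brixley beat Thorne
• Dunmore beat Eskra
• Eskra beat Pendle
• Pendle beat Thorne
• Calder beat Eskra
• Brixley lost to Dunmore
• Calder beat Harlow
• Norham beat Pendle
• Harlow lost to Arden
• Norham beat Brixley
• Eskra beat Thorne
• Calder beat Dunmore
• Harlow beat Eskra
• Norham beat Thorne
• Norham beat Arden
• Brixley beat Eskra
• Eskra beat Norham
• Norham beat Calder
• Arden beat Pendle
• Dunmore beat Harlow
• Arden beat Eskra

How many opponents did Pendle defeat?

Pendle's results: beat Harlow, Thorne, Brixley, Calder; lost to Arden, Eskra, Norham, Dunmore.
That is 4 wins.

4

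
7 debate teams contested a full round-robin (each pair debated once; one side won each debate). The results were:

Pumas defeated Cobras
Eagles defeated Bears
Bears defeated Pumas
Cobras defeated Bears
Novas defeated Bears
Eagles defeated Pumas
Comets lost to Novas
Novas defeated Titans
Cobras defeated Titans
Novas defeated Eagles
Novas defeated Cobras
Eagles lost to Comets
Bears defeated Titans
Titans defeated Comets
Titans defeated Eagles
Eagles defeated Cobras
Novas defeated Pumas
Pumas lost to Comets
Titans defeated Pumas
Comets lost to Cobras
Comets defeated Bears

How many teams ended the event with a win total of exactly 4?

0

Win totals: Cobras 3, Eagles 3, Pumas 1, Novas 6, Bears 2, Comets 3, Titans 3.
No team has exactly 4 wins.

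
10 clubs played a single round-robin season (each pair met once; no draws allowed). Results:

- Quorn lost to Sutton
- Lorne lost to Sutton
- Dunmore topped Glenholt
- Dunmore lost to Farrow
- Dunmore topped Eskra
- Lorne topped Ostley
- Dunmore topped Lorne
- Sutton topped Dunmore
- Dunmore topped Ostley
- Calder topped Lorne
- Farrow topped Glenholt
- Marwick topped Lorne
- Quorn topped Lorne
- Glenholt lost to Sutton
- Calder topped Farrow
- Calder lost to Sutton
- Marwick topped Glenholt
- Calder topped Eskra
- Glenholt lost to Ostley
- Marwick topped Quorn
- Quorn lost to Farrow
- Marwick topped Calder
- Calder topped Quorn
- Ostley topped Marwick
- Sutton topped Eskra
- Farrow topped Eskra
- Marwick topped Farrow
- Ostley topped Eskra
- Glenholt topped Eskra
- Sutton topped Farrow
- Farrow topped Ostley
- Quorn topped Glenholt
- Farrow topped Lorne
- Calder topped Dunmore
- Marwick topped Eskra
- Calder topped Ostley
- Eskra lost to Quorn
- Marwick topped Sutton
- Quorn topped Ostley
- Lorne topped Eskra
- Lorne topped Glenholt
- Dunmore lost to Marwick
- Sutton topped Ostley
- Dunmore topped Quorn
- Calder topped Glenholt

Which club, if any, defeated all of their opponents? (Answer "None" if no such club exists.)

None

Highest win total is Sutton with 8 (out of 9 possible).
Sutton lost to Marwick, so no club went undefeated.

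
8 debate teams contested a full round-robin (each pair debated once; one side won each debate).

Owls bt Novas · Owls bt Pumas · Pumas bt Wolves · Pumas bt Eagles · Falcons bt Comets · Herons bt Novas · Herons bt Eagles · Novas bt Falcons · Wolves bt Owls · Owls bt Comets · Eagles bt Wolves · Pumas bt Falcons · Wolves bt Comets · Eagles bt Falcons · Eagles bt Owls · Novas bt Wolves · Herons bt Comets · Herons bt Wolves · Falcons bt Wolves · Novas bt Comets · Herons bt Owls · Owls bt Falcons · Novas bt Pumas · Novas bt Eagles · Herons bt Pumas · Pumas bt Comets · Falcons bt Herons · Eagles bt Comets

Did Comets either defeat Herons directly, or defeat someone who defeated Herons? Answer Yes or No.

Comets did not beat Herons directly.
Comets beat no one, so there is no intermediate team.

No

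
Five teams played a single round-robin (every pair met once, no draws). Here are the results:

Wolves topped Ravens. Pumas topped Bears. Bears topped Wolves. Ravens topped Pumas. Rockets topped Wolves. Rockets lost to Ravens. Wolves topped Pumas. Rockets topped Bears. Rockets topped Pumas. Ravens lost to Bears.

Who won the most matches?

Rockets

Win totals: Rockets 3, Wolves 2, Pumas 1, Ravens 2, Bears 2.
Rockets leads with 3 wins (next highest: 2).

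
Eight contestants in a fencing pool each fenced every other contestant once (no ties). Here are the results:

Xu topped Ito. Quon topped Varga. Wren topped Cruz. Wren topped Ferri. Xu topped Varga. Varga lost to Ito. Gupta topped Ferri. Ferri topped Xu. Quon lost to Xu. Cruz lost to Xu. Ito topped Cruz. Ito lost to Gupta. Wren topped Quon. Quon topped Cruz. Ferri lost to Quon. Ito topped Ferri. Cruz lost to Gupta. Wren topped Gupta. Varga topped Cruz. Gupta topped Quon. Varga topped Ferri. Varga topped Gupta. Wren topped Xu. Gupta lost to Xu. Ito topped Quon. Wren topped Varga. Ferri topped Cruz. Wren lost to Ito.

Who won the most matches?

Wren

Win totals: Varga 3, Ferri 2, Quon 3, Cruz 0, Gupta 4, Xu 5, Ito 5, Wren 6.
Wren leads with 6 wins (next highest: 5).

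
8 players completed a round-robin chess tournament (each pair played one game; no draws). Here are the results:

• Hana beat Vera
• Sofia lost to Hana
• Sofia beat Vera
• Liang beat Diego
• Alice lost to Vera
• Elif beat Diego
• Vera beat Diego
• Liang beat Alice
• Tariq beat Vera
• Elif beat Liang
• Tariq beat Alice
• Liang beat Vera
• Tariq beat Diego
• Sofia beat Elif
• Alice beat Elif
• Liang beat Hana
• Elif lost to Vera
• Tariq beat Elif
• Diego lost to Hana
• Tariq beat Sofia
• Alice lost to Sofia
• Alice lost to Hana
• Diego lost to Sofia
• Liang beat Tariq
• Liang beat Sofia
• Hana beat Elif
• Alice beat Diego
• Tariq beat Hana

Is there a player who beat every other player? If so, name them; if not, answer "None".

Highest win total is Tariq with 6 (out of 7 possible).
Tariq lost to Liang, so no player went undefeated.

None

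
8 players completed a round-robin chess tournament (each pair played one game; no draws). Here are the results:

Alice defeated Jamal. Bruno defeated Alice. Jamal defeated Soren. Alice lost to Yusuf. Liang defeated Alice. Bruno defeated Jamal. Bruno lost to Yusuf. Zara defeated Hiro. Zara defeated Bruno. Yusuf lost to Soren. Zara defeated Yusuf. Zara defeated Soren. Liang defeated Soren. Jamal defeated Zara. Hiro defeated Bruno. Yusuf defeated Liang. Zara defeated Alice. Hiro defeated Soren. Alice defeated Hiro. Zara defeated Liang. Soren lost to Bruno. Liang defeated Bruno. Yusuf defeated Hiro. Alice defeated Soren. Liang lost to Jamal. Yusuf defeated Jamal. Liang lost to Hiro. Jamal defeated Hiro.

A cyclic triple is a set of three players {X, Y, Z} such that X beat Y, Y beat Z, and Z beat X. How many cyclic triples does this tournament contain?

Win totals: Hiro 3, Zara 6, Alice 3, Jamal 4, Soren 1, Bruno 3, Yusuf 5, Liang 3.
A player with w wins dominates both others in C(w,2) triples; summing gives 3 + 15 + 3 + 6 + 0 + 3 + 10 + 3 = 43 transitive triples.
Total triples C(8,3) = 56, so cyclic triples = 56 − 43 = 13.

13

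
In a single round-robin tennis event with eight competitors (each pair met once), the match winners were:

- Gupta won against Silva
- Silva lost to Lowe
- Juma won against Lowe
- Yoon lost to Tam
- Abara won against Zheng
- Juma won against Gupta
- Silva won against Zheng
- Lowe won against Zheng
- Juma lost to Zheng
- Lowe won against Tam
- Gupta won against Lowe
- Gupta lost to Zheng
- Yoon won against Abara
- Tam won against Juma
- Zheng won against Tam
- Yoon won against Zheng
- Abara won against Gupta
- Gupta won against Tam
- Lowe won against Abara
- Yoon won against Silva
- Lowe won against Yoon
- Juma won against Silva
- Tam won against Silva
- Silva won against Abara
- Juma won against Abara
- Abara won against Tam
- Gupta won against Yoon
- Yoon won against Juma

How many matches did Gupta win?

4

Gupta's results: beat Lowe, Yoon, Tam, Silva; lost to Abara, Zheng, Juma.
That is 4 wins.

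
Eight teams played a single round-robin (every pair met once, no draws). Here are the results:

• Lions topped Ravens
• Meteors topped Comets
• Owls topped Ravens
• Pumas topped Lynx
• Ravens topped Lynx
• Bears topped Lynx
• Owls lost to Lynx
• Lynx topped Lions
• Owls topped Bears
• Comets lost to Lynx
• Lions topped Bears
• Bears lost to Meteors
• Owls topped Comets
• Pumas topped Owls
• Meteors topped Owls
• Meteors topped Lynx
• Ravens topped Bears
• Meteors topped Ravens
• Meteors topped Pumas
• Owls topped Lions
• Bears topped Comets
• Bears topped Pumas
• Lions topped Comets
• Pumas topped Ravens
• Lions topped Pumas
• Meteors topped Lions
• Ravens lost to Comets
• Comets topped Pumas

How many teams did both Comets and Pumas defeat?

1

Comets beat: Pumas, Ravens.
Pumas beat: Owls, Ravens, Lynx.
Both beat: Ravens — 1.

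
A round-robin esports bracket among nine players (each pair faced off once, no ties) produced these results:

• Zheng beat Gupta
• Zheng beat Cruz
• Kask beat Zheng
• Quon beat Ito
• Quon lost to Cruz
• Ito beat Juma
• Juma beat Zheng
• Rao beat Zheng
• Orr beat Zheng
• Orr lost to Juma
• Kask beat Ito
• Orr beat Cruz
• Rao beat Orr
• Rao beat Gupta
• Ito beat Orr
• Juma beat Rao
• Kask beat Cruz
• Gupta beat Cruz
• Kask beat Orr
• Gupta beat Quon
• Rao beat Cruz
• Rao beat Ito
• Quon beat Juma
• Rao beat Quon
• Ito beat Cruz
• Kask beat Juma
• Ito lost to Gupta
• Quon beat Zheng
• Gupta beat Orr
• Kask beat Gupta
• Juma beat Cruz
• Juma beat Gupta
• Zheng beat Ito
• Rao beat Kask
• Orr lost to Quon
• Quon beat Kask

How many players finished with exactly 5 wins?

2

Win totals: Ito 3, Juma 5, Kask 6, Cruz 1, Orr 2, Quon 5, Zheng 3, Gupta 4, Rao 7.
Exactly 5: Juma, Quon — 2 players.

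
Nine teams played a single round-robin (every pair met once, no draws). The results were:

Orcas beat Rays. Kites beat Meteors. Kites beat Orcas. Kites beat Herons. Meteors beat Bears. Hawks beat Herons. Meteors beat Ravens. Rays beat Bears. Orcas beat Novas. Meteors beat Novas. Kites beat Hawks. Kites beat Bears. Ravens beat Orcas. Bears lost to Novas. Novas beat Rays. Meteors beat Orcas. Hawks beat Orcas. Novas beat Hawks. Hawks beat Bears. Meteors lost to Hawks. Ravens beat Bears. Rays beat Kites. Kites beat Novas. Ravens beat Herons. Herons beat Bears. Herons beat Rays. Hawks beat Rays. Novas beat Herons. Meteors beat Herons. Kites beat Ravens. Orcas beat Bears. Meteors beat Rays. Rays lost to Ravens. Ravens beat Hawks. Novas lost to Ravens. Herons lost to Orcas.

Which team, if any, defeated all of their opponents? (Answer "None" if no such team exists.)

None

Highest win total is Kites with 7 (out of 8 possible).
Kites lost to Rays, so no team went undefeated.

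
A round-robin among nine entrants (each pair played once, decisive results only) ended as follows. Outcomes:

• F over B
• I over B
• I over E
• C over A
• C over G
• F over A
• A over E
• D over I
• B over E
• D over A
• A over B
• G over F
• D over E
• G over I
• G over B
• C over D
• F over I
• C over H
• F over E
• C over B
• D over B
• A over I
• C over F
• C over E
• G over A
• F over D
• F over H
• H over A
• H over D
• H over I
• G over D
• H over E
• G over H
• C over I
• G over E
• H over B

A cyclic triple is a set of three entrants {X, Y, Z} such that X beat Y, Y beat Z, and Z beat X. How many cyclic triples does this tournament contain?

0

Win totals: A 3, B 1, C 8, D 4, E 0, F 6, G 7, H 5, I 2.
An entrant with w wins dominates both others in C(w,2) triples; summing gives 3 + 0 + 28 + 6 + 0 + 15 + 21 + 10 + 1 = 84 transitive triples.
Total triples C(9,3) = 84, so cyclic triples = 84 − 84 = 0.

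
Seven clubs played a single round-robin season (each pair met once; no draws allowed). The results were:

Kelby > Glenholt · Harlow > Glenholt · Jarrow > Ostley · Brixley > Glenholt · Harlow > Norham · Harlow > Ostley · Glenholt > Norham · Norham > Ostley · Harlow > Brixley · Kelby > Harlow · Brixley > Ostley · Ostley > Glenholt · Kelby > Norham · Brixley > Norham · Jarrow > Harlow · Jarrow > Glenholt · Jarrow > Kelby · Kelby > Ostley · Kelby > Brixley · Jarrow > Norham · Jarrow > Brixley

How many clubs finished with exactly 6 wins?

Win totals: Harlow 4, Norham 1, Ostley 1, Jarrow 6, Glenholt 1, Kelby 5, Brixley 3.
Exactly 6: Jarrow — 1 club.

1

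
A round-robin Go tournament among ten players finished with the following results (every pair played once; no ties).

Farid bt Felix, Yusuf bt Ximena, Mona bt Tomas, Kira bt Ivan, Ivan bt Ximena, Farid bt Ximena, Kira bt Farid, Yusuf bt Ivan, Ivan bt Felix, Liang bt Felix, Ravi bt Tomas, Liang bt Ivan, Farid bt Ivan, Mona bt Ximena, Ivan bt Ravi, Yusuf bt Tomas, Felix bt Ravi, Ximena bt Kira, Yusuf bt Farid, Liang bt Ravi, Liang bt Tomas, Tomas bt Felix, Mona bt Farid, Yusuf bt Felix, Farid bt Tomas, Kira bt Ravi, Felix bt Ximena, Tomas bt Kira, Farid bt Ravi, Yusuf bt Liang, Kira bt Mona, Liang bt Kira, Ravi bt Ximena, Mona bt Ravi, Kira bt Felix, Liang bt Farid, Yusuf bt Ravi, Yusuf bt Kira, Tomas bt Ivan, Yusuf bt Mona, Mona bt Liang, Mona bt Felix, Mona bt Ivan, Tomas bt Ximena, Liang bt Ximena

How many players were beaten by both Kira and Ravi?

Kira beat: Farid, Mona, Ravi, Ivan, Felix.
Ravi beat: Tomas, Ximena.
No one was beaten by both.

0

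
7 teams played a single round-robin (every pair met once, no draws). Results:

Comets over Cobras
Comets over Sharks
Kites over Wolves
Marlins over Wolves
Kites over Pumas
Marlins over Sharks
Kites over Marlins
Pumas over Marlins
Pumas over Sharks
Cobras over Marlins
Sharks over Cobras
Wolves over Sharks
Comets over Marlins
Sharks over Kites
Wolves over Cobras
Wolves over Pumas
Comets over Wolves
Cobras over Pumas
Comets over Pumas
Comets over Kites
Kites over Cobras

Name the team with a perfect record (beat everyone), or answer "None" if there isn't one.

Comets has 6 wins out of 6 opponents — a perfect record.

Comets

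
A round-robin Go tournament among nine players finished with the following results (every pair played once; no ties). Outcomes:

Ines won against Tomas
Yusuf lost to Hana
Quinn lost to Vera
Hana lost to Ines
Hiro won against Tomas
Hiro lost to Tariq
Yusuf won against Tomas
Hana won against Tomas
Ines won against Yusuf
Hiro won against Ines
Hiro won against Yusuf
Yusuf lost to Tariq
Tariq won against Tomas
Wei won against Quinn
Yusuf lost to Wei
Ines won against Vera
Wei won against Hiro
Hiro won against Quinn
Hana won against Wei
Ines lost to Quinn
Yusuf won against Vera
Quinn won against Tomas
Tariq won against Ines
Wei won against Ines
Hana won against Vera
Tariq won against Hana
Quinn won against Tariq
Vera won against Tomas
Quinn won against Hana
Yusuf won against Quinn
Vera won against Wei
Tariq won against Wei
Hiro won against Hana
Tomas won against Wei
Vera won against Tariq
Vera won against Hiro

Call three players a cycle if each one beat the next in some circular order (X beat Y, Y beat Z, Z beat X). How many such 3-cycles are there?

22

Win totals: Hana 4, Tariq 6, Vera 5, Quinn 4, Tomas 1, Hiro 5, Yusuf 3, Ines 4, Wei 4.
A player with w wins dominates both others in C(w,2) triples; summing gives 6 + 15 + 10 + 6 + 0 + 10 + 3 + 6 + 6 = 62 transitive triples.
Total triples C(9,3) = 84, so cyclic triples = 84 − 62 = 22.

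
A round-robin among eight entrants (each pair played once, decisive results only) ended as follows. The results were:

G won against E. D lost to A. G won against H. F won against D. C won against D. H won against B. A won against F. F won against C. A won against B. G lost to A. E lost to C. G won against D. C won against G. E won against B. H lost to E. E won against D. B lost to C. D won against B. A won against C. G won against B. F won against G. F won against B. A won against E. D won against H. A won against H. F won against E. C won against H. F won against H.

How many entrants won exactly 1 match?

1

Win totals: A 7, B 0, C 5, D 2, E 3, F 6, G 4, H 1.
Exactly 1: H — 1 entrant.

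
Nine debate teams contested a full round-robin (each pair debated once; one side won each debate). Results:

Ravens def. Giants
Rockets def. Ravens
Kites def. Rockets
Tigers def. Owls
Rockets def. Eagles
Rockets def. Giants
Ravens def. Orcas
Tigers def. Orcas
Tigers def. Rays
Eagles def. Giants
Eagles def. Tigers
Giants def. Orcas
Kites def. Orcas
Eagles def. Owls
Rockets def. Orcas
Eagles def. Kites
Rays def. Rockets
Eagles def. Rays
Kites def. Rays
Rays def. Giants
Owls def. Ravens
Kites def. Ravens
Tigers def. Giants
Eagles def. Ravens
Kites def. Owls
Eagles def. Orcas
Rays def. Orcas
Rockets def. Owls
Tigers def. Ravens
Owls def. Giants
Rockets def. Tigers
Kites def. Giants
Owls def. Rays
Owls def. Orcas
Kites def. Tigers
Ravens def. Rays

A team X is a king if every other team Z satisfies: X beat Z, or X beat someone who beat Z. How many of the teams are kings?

3

Owls cannot reach Kites, Tigers, Eagles in two steps.
Rockets reaches everyone (king).
Kites reaches everyone (king).
Giants cannot reach Owls, Rockets, Kites, Tigers, Rays, Ravens, Eagles in two steps.
Orcas cannot reach Owls, Rockets, Kites, Giants, Tigers, Rays, Ravens, Eagles in two steps.
Tigers cannot reach Kites, Eagles in two steps.
Rays cannot reach Kites in two steps.
Ravens cannot reach Owls, Kites, Tigers, Eagles in two steps.
Eagles reaches everyone (king).
Kings: Rockets, Kites, Eagles — 3.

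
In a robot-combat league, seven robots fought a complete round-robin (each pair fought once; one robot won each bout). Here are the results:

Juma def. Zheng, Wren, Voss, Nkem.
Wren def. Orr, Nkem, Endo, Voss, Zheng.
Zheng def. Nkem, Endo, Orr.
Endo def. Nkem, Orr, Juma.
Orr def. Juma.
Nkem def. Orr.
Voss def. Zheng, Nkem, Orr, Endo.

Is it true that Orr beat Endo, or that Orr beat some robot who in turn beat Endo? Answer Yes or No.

No

Orr did not beat Endo directly.
Orr beat Juma, but each of them lost to Endo. No two-step path.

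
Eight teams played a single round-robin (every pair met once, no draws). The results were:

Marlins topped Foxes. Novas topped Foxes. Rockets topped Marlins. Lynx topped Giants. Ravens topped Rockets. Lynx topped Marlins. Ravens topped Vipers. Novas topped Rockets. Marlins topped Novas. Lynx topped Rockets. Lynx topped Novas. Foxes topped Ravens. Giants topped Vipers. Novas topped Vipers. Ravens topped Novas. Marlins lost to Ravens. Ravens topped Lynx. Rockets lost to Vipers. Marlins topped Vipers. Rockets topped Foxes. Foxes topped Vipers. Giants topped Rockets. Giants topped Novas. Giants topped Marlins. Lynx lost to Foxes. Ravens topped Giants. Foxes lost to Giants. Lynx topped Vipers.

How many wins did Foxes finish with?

3

Foxes' results: beat Lynx, Ravens, Vipers; lost to Rockets, Novas, Marlins, Giants.
That is 3 wins.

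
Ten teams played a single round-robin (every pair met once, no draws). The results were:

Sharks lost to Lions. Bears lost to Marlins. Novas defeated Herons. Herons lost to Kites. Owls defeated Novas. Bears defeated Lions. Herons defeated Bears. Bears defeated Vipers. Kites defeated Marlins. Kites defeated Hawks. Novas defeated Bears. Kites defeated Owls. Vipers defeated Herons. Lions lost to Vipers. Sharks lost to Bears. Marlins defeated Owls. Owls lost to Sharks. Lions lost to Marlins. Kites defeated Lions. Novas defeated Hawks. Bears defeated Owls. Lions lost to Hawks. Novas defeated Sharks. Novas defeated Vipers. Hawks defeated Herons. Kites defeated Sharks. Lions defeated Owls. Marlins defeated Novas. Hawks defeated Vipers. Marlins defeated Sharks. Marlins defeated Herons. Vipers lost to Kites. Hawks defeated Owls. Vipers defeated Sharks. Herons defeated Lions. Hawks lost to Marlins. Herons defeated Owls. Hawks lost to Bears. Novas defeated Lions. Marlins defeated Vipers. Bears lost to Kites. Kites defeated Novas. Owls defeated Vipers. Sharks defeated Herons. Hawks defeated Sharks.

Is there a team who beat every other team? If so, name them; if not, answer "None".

Kites

Kites has 9 wins out of 9 opponents — a perfect record.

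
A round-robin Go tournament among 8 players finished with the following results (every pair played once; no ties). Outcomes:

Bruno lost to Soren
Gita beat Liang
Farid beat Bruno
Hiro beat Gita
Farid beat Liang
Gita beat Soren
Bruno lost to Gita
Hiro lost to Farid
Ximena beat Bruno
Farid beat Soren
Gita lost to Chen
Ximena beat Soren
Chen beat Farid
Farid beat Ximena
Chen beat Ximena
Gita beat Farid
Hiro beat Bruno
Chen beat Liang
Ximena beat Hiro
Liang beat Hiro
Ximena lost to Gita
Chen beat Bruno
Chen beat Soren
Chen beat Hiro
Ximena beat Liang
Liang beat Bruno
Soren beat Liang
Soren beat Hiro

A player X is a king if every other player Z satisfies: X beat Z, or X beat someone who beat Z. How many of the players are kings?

Gita cannot reach Chen in two steps.
Ximena cannot reach Farid, Chen in two steps.
Farid cannot reach Chen in two steps.
Soren cannot reach Ximena, Farid, Chen in two steps.
Chen reaches everyone (king).
Bruno cannot reach Gita, Ximena, Farid, Soren, Chen, Liang, Hiro in two steps.
Liang cannot reach Ximena, Farid, Soren, Chen in two steps.
Hiro cannot reach Chen in two steps.
Kings: Chen — 1.

1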